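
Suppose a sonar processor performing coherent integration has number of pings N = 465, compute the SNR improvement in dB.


26.67 dB


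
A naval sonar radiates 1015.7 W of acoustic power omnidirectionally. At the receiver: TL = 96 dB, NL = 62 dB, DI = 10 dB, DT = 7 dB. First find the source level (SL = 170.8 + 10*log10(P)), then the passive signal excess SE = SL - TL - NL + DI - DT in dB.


Step 1: SL = 170.8 + 10*log10(1015.7) = 200.87 dB
Step 2: SE = SL - TL - NL + DI - DT = 200.87 - 96 - 62 + 10 - 7 = 45.87

45.87 dB


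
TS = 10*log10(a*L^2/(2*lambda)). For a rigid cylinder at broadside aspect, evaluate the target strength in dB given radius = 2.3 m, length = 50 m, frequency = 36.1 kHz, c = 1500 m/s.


lambda = 1500/36100 = 0.04155 m
TS = 10*log10(2.3*50^2/(2*0.04155)) = 48.4

48.4 dB


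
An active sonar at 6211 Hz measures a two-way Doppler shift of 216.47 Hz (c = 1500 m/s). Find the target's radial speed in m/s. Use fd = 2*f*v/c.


From fd = 2*f*v/c, v = c*fd/(2*f) = 1500 * 216.47 / (2*6211) = 26.14

26.14 m/s


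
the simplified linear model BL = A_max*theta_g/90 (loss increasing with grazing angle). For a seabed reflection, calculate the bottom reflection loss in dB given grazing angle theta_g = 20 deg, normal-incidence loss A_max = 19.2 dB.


BL = A_max * theta_g / 90 = 19.2 * 20 / 90 = 4.27

4.27 dB


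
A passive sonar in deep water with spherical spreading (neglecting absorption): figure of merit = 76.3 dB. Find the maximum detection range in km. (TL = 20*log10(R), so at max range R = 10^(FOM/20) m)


At max range FOM = TL, so 20*log10(R) = 76.3
R = 10^(76.3/20) = 6531.31 m = 6.53 km

6.53 km


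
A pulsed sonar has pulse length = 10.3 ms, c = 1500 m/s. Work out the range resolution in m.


dR = c*tau/2 = 1500 * 10.3e-3 / 2 = 7.725

7.725 m


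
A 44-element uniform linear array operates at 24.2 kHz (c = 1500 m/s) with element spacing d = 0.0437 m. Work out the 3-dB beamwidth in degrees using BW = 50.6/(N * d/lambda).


Step 1: lambda = 1500/24200 = 0.06198 m
Step 2: d/lambda = 0.0437/0.06198 = 0.7051
Step 3: BW = 50.6/(N * d/lambda) = 50.6/(44 * 0.7051) = 1.63

1.63 deg


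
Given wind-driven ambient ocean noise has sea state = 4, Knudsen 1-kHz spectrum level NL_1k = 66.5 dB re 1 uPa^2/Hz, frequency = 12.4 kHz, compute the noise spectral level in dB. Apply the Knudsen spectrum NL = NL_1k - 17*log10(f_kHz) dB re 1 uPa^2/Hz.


47.91 dB


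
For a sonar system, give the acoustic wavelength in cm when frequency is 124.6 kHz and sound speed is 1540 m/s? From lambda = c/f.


lambda = c/f = 1540 / 124600 = 0.0124 m = 1.24 cm

1.24 cm


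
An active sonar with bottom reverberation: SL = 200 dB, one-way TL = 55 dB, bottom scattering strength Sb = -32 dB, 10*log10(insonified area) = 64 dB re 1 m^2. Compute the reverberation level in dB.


RL = SL - 2*TL + Sb + 10*log10(A) = 200 - 2*55 + (-32) + 64 = 122

122 dB


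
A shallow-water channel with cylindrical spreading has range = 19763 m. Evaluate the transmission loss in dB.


TL = 10*log10(19763) = 42.96

42.96 dB


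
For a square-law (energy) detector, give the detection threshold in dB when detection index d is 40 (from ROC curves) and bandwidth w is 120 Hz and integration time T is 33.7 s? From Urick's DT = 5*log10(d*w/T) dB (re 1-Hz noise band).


DT = 5*log10(d*w/T) = 5*log10(40 * 120 / 33.7) = 5*log10(142.43) = 10.77

10.77 dB


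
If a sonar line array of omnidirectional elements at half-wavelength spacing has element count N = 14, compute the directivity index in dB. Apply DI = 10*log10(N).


DI = 10*log10(14) = 11.46

11.46 dB


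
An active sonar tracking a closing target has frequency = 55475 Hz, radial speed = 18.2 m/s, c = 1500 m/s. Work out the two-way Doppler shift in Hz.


fd = 2*f*v/c = 2 * 55475 * 18.2 / 1500 = 1346.19

1346.19 Hz


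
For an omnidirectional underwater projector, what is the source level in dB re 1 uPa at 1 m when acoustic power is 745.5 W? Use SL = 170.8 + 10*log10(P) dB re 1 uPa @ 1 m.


199.52 dB


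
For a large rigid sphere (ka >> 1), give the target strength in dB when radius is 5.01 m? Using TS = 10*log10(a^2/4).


7.98 dB


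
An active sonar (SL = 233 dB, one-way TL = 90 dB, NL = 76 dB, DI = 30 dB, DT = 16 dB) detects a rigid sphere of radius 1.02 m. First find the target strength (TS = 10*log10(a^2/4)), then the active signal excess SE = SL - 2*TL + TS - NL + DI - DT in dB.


Step 1: TS = 10*log10(1.02^2/4) = -5.85 dB
Step 2: SE = SL - 2*TL + TS - NL + DI - DT = 233 - 2*90 + (-5.85) - 76 + 30 - 16 = -14.85

-14.85 dB


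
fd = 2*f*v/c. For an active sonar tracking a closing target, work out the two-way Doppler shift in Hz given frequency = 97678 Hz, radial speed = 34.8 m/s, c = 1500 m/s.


fd = 2*f*v/c = 2 * 97678 * 34.8 / 1500 = 4532.26

4532.26 Hz


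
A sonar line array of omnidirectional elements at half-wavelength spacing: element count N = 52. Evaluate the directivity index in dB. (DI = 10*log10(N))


DI = 10*log10(52) = 17.16

17.16 dB


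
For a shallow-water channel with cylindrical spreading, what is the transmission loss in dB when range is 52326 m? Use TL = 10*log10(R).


47.19 dB


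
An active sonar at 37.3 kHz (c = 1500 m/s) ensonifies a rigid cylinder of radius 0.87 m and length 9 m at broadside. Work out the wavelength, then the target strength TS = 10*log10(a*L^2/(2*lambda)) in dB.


Step 1: lambda = c/f = 1500/37300 = 0.04021 m
Step 2: TS = 10*log10(a*L^2/(2*lambda)) = 10*log10(0.87*9^2/(2*0.04021)) = 29.43

29.43 dB


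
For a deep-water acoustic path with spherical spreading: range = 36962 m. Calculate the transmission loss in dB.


91.36 dB


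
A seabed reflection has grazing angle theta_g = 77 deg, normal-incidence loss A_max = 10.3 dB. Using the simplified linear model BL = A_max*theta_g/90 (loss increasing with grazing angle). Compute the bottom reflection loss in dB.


8.81 dB


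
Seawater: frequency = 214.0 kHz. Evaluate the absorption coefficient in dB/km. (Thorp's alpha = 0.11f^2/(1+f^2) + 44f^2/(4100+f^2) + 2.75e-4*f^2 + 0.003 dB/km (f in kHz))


f^2 = 45796.0
alpha = 0.11*45796.0/(1+45796.0) + 44*45796.0/(4100+45796.0) + 2.75e-4*45796.0 + 0.003 = 53.091

53.091 dB/km


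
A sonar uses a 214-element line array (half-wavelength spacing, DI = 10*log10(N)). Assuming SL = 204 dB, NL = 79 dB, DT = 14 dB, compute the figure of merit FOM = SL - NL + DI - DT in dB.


Step 1: DI = 10*log10(214) = 23.3 dB
Step 2: FOM = SL - NL + DI - DT = 204 - 79 + 23.3 - 14 = 134.3

134.3 dB


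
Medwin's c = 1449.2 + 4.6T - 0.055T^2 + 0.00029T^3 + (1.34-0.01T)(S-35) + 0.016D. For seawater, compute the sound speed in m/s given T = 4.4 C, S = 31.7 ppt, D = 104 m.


c = 1449.2 + 4.6*4.4 - 0.055*4.4^2 + 0.00029*4.4^3 + (1.34 - 0.01*4.4)*(31.7 - 35) + 0.016*104 = 1465.79

1465.79 m/s


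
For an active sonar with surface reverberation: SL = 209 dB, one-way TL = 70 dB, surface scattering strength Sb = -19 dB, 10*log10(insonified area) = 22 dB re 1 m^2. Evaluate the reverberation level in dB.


72 dB


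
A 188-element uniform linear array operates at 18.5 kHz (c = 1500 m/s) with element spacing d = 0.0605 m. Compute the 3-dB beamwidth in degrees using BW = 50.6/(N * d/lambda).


0.36 deg


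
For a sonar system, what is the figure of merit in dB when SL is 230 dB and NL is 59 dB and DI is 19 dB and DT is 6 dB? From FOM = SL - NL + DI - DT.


FOM = SL - NL + DI - DT = 230 - 59 + 19 - 6 = 184

184 dB


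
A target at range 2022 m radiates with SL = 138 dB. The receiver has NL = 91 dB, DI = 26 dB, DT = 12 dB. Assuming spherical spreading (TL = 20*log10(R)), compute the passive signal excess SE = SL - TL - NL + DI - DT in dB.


Step 1: TL = 20*log10(2022) = 66.12 dB
Step 2: SE = 138 - 66.12 - 91 + 26 - 12 = -5.12

-5.12 dB


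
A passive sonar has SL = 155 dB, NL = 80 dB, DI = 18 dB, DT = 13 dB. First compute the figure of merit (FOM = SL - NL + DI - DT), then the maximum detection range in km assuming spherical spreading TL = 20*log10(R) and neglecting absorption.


Step 1: FOM = SL - NL + DI - DT = 155 - 80 + 18 - 13 = 80 dB
Step 2: at max range FOM = TL = 20*log10(R), so R = 10^(80/20) = 10000.0 m = 10.0 km

10.0 km


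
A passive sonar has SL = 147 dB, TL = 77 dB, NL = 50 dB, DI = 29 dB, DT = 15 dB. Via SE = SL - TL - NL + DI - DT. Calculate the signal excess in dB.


SE = SL - TL - NL + DI - DT = 147 - 77 - 50 + 29 - 15 = 34

34 dB


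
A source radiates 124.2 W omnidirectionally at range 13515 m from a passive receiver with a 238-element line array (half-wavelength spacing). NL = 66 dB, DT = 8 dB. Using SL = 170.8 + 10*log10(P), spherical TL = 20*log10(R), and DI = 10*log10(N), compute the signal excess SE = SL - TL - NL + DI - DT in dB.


Step 1: SL = 170.8 + 10*log10(124.2) = 191.74 dB
Step 2: TL = 20*log10(13515) = 82.62 dB
Step 3: DI = 10*log10(238) = 23.77 dB
Step 4: SE = SL - TL - NL + DI - DT = 191.74 - 82.62 - 66 + 23.77 - 8 = 58.89

58.89 dB


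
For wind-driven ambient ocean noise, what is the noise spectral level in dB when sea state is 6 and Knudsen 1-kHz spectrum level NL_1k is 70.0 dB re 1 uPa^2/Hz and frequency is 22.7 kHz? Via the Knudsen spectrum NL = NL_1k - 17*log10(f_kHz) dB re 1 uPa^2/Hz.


NL = NL_1k - 17*log10(f_kHz) = 70.0 - 17*log10(22.7) = 70.0 - (23.05) = 46.95

46.95 dB


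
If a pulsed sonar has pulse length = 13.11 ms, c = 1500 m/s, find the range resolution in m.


dR = c*tau/2 = 1500 * 13.11e-3 / 2 = 9.8325

9.8325 m


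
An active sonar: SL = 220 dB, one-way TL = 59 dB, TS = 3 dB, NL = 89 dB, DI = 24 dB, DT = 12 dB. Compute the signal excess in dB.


28 dB


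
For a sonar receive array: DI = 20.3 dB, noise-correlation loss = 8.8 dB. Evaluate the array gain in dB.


AG = DI - L_corr = 20.3 - 8.8 = 11.5

11.5 dB


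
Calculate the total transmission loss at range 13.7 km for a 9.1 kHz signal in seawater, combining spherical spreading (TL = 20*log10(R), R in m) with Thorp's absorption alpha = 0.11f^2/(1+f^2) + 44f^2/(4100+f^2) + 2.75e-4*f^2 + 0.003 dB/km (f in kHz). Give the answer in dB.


Step 1 (Thorp): alpha = 0.11*82.81/(1+82.81) + 44*82.81/(4100+82.81) + 2.75e-4*82.81 + 0.003 = 1.0056 dB/km
Step 2: TL_spread = 20*log10(13700) = 82.73 dB
Step 3: TL_abs = alpha*R = 1.0056 * 13.7 = 13.78 dB
Step 4: TL_total = 82.73 + 13.78 = 96.51

96.51 dB


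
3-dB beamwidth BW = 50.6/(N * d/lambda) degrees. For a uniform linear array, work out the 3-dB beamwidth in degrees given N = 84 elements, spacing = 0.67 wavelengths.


BW = 50.6 / (84 * 0.67) = 50.6 / 56.28 = 0.9

0.9 deg


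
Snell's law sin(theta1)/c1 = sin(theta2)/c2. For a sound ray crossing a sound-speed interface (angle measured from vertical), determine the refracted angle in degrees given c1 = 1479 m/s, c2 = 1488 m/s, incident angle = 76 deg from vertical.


sin(theta2) = (c2/c1)*sin(theta1) = (1488/1479)*sin(76 deg) = 0.9762
theta2 = arcsin(0.9762) = 77.47

77.47 deg


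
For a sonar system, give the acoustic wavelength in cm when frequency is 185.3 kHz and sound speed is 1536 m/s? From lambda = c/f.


lambda = c/f = 1536 / 185300 = 0.0083 m = 0.83 cm

0.83 cm


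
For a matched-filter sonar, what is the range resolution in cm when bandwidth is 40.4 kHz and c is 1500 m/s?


dR = c/(2*BW) = 1500 / (2 * 40.4e3) = 0.0186 m = 1.86 cm

1.86 cm


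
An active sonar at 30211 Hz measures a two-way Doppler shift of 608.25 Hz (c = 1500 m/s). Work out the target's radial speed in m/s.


15.1 m/s


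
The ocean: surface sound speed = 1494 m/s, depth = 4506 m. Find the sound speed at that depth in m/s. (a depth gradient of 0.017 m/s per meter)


c = 1494 + 0.017 * 4506 = 1570.602

1570.602 m/s


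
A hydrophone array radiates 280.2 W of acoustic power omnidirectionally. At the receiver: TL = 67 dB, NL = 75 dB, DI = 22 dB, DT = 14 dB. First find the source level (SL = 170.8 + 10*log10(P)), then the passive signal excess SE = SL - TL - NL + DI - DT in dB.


Step 1: SL = 170.8 + 10*log10(280.2) = 195.27 dB
Step 2: SE = SL - TL - NL + DI - DT = 195.27 - 67 - 75 + 22 - 14 = 61.27

61.27 dB


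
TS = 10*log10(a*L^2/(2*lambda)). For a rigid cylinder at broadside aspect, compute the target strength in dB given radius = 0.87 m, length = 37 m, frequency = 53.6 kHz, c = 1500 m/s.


lambda = 1500/53600 = 0.02799 m
TS = 10*log10(0.87*37^2/(2*0.02799)) = 43.28

43.28 dB


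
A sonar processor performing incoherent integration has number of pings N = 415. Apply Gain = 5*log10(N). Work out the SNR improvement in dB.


Gain = 5*log10(415) = 13.09

13.09 dB


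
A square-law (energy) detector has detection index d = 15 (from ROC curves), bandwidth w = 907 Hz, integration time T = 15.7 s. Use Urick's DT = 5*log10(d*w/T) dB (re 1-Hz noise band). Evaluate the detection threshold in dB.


14.69 dB


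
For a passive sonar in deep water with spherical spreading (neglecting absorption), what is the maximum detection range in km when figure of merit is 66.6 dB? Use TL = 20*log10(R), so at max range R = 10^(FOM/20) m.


2.14 km


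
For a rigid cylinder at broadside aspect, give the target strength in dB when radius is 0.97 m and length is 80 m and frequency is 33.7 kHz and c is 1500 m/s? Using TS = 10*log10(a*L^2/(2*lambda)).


lambda = 1500/33700 = 0.04451 m
TS = 10*log10(0.97*80^2/(2*0.04451)) = 48.43

48.43 dB


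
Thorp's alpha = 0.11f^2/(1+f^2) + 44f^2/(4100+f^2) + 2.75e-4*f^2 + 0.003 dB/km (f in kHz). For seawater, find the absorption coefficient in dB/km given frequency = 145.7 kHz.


f^2 = 21228.49
alpha = 0.11*21228.49/(1+21228.49) + 44*21228.49/(4100+21228.49) + 2.75e-4*21228.49 + 0.003 = 42.828

42.828 dB/km


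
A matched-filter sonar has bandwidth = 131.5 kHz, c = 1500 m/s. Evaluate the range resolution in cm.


0.57 cm


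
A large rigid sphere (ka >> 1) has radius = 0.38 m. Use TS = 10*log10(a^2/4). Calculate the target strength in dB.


-14.42 dB


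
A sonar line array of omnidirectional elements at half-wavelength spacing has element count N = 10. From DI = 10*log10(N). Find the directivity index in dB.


DI = 10*log10(10) = 10.0

10.0 dB


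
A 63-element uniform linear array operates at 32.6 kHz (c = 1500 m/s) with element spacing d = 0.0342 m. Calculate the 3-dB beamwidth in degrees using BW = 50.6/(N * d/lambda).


Step 1: lambda = 1500/32600 = 0.04601 m
Step 2: d/lambda = 0.0342/0.04601 = 0.7433
Step 3: BW = 50.6/(N * d/lambda) = 50.6/(63 * 0.7433) = 1.08

1.08 deg


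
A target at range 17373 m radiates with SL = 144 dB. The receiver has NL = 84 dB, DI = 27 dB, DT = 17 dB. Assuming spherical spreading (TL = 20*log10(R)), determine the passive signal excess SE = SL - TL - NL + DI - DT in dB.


Step 1: TL = 20*log10(17373) = 84.8 dB
Step 2: SE = 144 - 84.8 - 84 + 27 - 17 = -14.8

-14.8 dB


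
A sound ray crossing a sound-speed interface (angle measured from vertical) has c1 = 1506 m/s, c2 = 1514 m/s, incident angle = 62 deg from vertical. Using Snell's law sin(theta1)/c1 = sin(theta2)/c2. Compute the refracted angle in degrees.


sin(theta2) = (c2/c1)*sin(theta1) = (1514/1506)*sin(62 deg) = 0.88764
theta2 = arcsin(0.88764) = 62.58

62.58 deg


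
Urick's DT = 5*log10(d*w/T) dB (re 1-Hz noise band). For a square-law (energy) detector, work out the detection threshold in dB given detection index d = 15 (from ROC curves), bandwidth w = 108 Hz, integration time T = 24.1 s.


DT = 5*log10(d*w/T) = 5*log10(15 * 108 / 24.1) = 5*log10(67.22) = 9.14

9.14 dB


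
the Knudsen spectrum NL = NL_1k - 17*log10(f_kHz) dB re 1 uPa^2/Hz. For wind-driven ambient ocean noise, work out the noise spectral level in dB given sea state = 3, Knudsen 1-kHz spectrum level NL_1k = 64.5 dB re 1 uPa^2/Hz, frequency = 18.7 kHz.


NL = NL_1k - 17*log10(f_kHz) = 64.5 - 17*log10(18.7) = 64.5 - (21.62) = 42.88

42.88 dB


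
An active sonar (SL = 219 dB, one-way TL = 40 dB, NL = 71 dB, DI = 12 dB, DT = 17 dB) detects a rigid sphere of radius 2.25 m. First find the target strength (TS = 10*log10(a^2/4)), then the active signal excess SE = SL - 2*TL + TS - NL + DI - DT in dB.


Step 1: TS = 10*log10(2.25^2/4) = 1.02 dB
Step 2: SE = SL - 2*TL + TS - NL + DI - DT = 219 - 2*40 + (1.02) - 71 + 12 - 17 = 64.02

64.02 dB


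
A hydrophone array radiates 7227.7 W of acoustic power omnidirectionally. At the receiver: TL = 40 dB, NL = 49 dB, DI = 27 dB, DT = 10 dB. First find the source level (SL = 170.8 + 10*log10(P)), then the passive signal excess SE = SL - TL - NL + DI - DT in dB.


Step 1: SL = 170.8 + 10*log10(7227.7) = 209.39 dB
Step 2: SE = SL - TL - NL + DI - DT = 209.39 - 40 - 49 + 27 - 10 = 137.39

137.39 dB


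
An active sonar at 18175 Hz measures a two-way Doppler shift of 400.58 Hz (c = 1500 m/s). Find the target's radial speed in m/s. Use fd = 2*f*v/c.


From fd = 2*f*v/c, v = c*fd/(2*f) = 1500 * 400.58 / (2*18175) = 16.53

16.53 m/s


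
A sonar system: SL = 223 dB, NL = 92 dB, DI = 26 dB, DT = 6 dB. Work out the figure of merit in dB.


FOM = SL - NL + DI - DT = 223 - 92 + 26 - 6 = 151

151 dB


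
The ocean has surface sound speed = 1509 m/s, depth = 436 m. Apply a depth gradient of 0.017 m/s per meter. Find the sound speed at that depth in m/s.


1516.412 m/s


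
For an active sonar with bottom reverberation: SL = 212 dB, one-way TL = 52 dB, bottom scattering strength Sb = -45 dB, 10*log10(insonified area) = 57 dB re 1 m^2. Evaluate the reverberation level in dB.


RL = SL - 2*TL + Sb + 10*log10(A) = 212 - 2*52 + (-45) + 57 = 120

120 dB


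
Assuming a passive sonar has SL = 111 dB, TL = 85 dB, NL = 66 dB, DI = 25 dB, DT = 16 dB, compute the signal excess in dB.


SE = SL - TL - NL + DI - DT = 111 - 85 - 66 + 25 - 16 = -31

-31 dB


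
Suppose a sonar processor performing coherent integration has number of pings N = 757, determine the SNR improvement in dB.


Gain = 10*log10(757) = 28.79

28.79 dB


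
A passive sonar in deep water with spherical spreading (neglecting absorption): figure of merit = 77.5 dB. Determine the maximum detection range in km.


At max range FOM = TL, so 20*log10(R) = 77.5
R = 10^(77.5/20) = 7498.94 m = 7.5 km

7.5 km


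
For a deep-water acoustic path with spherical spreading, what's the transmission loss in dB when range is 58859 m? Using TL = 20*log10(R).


TL = 20*log10(58859) = 95.4

95.4 dB


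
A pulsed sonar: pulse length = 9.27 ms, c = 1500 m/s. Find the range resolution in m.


dR = c*tau/2 = 1500 * 9.27e-3 / 2 = 6.9525

6.9525 m


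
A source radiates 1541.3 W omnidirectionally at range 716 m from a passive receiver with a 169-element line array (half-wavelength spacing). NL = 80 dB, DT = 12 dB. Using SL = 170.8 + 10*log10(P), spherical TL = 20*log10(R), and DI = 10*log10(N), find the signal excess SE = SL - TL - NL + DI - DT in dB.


75.86 dB


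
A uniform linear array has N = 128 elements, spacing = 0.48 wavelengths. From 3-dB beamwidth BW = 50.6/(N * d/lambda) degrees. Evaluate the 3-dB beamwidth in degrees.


0.82 deg


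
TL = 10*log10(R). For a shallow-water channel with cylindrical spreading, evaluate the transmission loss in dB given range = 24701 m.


TL = 10*log10(24701) = 43.93

43.93 dB


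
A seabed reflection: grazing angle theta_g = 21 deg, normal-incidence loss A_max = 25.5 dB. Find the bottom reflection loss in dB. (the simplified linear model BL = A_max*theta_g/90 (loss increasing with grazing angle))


5.95 dB


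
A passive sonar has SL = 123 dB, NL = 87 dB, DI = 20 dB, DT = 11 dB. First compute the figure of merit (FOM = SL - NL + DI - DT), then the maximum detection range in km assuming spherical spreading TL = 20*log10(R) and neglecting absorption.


Step 1: FOM = SL - NL + DI - DT = 123 - 87 + 20 - 11 = 45 dB
Step 2: at max range FOM = TL = 20*log10(R), so R = 10^(45/20) = 177.83 m = 0.18 km

0.18 km


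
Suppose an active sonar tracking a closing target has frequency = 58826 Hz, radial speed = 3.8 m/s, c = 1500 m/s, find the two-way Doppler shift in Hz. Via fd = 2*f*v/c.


298.05 Hz


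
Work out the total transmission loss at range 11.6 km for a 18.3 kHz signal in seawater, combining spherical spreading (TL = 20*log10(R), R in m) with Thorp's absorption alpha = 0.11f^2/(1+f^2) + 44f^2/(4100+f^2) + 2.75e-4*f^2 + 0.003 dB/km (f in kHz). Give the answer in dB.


Step 1 (Thorp): alpha = 0.11*334.89/(1+334.89) + 44*334.89/(4100+334.89) + 2.75e-4*334.89 + 0.003 = 3.5273 dB/km
Step 2: TL_spread = 20*log10(11600) = 81.29 dB
Step 3: TL_abs = alpha*R = 3.5273 * 11.6 = 40.92 dB
Step 4: TL_total = 81.29 + 40.92 = 122.21

122.21 dB


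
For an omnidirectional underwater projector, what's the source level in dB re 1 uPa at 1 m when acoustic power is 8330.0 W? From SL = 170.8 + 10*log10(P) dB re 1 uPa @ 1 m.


SL = 170.8 + 10*log10(8330.0) = 170.8 + 39.21 = 210.01

210.01 dB


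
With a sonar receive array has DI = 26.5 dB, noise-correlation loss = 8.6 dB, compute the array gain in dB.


AG = DI - L_corr = 26.5 - 8.6 = 17.9

17.9 dB


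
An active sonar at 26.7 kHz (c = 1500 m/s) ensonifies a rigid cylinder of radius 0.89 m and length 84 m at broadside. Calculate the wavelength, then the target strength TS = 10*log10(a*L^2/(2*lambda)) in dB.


Step 1: lambda = c/f = 1500/26700 = 0.05618 m
Step 2: TS = 10*log10(a*L^2/(2*lambda)) = 10*log10(0.89*84^2/(2*0.05618)) = 47.47

47.47 dB


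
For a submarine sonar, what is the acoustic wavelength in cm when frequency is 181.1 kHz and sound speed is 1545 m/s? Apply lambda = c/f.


lambda = c/f = 1545 / 181100 = 0.0085 m = 0.85 cm

0.85 cm


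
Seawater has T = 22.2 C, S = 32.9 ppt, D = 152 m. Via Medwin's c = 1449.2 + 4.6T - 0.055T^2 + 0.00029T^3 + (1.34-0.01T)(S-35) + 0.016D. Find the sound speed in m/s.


1527.47 m/s


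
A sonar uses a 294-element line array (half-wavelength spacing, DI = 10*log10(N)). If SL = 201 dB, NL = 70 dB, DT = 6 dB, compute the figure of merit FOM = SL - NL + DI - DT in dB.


Step 1: DI = 10*log10(294) = 24.68 dB
Step 2: FOM = SL - NL + DI - DT = 201 - 70 + 24.68 - 6 = 149.68

149.68 dB


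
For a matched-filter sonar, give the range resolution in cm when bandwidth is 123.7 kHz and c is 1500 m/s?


dR = c/(2*BW) = 1500 / (2 * 123.7e3) = 0.0061 m = 0.61 cm

0.61 cm


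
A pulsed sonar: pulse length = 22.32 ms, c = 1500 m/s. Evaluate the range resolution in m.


16.74 m


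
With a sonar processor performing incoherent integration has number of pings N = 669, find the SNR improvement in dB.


Gain = 5*log10(669) = 14.13

14.13 dB


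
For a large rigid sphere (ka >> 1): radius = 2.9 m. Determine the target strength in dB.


TS = 10*log10(2.9^2 / 4) = 10*log10(2.1025) = 3.23

3.23 dB


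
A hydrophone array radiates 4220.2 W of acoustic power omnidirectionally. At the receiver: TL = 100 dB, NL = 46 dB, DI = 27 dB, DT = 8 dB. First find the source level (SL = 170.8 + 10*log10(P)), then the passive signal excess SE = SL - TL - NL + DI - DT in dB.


Step 1: SL = 170.8 + 10*log10(4220.2) = 207.05 dB
Step 2: SE = SL - TL - NL + DI - DT = 207.05 - 100 - 46 + 27 - 8 = 80.05

80.05 dB


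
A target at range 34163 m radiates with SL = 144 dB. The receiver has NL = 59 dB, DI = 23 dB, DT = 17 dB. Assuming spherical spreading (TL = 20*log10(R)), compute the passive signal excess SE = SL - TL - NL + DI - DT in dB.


0.33 dB


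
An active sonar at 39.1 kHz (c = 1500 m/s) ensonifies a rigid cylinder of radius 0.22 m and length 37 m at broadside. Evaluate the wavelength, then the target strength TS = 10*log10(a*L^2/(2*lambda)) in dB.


Step 1: lambda = c/f = 1500/39100 = 0.03836 m
Step 2: TS = 10*log10(a*L^2/(2*lambda)) = 10*log10(0.22*37^2/(2*0.03836)) = 35.94

35.94 dB


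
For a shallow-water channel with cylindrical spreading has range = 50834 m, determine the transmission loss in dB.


47.06 dB


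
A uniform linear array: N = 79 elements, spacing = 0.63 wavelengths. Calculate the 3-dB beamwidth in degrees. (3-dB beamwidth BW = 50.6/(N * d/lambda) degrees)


BW = 50.6 / (79 * 0.63) = 50.6 / 49.77 = 1.02

1.02 deg


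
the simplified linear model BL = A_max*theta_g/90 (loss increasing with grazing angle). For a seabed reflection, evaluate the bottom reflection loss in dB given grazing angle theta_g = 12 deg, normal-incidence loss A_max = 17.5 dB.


2.33 dB


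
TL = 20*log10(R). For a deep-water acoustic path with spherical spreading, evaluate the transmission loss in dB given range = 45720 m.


TL = 20*log10(45720) = 93.2

93.2 dB


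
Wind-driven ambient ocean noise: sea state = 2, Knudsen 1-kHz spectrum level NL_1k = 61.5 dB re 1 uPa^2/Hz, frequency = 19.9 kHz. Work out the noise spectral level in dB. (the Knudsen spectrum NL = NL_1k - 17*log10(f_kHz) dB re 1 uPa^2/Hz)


39.42 dB


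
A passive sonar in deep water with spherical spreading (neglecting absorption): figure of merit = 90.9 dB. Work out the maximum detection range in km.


At max range FOM = TL, so 20*log10(R) = 90.9
R = 10^(90.9/20) = 35075.19 m = 35.08 km

35.08 km


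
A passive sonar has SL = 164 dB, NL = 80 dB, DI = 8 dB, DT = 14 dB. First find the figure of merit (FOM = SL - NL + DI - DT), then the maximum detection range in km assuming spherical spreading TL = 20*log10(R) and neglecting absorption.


Step 1: FOM = SL - NL + DI - DT = 164 - 80 + 8 - 14 = 78 dB
Step 2: at max range FOM = TL = 20*log10(R), so R = 10^(78/20) = 7943.28 m = 7.94 km

7.94 km


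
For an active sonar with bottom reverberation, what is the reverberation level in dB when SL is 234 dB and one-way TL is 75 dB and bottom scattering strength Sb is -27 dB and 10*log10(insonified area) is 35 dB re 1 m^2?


92 dB


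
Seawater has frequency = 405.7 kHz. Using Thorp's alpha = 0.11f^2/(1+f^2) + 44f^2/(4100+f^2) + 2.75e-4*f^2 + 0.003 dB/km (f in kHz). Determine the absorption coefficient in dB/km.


88.307 dB/km


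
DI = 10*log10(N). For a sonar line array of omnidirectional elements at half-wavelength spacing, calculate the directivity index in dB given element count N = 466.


DI = 10*log10(466) = 26.68

26.68 dB


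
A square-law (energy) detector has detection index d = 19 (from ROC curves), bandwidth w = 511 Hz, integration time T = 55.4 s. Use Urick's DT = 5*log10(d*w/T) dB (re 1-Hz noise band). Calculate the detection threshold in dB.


DT = 5*log10(d*w/T) = 5*log10(19 * 511 / 55.4) = 5*log10(175.25) = 11.22

11.22 dB


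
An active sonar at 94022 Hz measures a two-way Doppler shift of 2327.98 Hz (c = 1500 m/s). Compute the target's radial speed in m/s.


From fd = 2*f*v/c, v = c*fd/(2*f) = 1500 * 2327.98 / (2*94022) = 18.57

18.57 m/s


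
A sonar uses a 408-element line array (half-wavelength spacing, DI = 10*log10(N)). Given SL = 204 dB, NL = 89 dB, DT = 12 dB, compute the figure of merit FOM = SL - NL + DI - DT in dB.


Step 1: DI = 10*log10(408) = 26.11 dB
Step 2: FOM = SL - NL + DI - DT = 204 - 89 + 26.11 - 12 = 129.11

129.11 dB


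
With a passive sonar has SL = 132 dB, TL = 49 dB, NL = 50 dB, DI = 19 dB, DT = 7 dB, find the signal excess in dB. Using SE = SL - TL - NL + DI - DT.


SE = SL - TL - NL + DI - DT = 132 - 49 - 50 + 19 - 7 = 45

45 dB


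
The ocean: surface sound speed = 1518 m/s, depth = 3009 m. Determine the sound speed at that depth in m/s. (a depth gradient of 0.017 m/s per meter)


c = 1518 + 0.017 * 3009 = 1569.153

1569.153 m/s


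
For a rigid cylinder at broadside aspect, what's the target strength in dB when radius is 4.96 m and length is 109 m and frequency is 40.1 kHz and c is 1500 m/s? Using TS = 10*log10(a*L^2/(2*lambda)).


lambda = 1500/40100 = 0.03741 m
TS = 10*log10(4.96*109^2/(2*0.03741)) = 58.96

58.96 dB


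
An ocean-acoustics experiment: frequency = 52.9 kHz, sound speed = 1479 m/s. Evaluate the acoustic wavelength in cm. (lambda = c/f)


lambda = c/f = 1479 / 52900 = 0.028 m = 2.8 cm

2.8 cm


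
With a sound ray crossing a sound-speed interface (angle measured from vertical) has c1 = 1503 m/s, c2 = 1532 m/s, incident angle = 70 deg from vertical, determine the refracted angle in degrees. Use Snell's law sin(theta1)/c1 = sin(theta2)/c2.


sin(theta2) = (c2/c1)*sin(theta1) = (1532/1503)*sin(70 deg) = 0.95782
theta2 = arcsin(0.95782) = 73.3

73.3 deg


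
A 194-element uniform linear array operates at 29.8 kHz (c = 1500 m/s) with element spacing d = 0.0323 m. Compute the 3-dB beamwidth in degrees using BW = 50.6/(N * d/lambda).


0.41 deg


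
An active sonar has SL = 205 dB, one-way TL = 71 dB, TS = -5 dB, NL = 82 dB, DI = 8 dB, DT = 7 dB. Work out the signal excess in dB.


-23 dB


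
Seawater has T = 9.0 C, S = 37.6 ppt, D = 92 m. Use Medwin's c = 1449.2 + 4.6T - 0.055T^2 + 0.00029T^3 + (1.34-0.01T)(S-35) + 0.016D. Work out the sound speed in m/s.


c = 1449.2 + 4.6*9.0 - 0.055*9.0^2 + 0.00029*9.0^3 + (1.34 - 0.01*9.0)*(37.6 - 35) + 0.016*92 = 1491.08

1491.08 m/s


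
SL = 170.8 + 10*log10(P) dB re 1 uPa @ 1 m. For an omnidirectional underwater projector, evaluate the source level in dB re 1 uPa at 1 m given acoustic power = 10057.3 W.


SL = 170.8 + 10*log10(10057.3) = 170.8 + 40.02 = 210.82

210.82 dB


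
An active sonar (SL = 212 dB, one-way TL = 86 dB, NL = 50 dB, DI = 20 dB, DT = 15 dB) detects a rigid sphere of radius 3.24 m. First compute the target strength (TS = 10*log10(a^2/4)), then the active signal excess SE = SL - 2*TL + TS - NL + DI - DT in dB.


Step 1: TS = 10*log10(3.24^2/4) = 4.19 dB
Step 2: SE = SL - 2*TL + TS - NL + DI - DT = 212 - 2*86 + (4.19) - 50 + 20 - 15 = -0.81

-0.81 dB


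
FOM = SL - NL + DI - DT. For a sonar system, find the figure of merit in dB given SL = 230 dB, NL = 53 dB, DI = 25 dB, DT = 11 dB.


FOM = SL - NL + DI - DT = 230 - 53 + 25 - 11 = 191

191 dB


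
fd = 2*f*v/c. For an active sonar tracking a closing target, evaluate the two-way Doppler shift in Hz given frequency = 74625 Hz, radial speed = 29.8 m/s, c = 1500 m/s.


2965.1 Hz


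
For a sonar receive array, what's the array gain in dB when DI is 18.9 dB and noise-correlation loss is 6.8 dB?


AG = DI - L_corr = 18.9 - 6.8 = 12.1

12.1 dB


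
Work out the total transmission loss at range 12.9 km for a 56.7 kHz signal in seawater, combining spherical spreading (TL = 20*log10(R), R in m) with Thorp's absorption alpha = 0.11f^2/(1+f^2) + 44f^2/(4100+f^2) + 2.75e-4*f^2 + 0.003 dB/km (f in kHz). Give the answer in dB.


Step 1 (Thorp): alpha = 0.11*3214.89/(1+3214.89) + 44*3214.89/(4100+3214.89) + 2.75e-4*3214.89 + 0.003 = 20.335 dB/km
Step 2: TL_spread = 20*log10(12900) = 82.21 dB
Step 3: TL_abs = alpha*R = 20.335 * 12.9 = 262.32 dB
Step 4: TL_total = 82.21 + 262.32 = 344.53

344.53 dB


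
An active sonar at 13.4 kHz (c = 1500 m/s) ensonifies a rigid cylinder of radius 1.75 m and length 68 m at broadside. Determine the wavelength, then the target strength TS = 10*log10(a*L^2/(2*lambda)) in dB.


Step 1: lambda = c/f = 1500/13400 = 0.11194 m
Step 2: TS = 10*log10(a*L^2/(2*lambda)) = 10*log10(1.75*68^2/(2*0.11194)) = 45.58

45.58 dB


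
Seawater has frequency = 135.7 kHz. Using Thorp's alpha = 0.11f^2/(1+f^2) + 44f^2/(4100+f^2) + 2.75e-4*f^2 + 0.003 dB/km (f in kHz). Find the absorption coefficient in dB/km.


41.164 dB/km


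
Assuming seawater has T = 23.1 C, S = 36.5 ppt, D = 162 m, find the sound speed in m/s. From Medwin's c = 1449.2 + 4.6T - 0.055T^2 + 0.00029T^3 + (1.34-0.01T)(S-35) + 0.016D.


c = 1449.2 + 4.6*23.1 - 0.055*23.1^2 + 0.00029*23.1^3 + (1.34 - 0.01*23.1)*(36.5 - 35) + 0.016*162 = 1533.94

1533.94 m/s


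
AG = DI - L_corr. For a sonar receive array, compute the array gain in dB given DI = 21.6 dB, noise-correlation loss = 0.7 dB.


AG = DI - L_corr = 21.6 - 0.7 = 20.9

20.9 dB


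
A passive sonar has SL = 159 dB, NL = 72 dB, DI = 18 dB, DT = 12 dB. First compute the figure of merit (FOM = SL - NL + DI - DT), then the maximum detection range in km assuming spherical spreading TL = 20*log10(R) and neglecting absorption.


Step 1: FOM = SL - NL + DI - DT = 159 - 72 + 18 - 12 = 93 dB
Step 2: at max range FOM = TL = 20*log10(R), so R = 10^(93/20) = 44668.36 m = 44.67 km

44.67 km


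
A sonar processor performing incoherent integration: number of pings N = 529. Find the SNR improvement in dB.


13.62 dB


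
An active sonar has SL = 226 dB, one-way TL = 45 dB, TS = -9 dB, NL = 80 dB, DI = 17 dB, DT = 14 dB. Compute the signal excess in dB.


SE = SL - 2*TL + TS - NL + DI - DT = 226 - 2*45 + (-9) - 80 + 17 - 14 = 50

50 dB


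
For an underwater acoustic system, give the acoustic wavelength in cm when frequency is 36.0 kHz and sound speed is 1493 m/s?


lambda = c/f = 1493 / 36000 = 0.0415 m = 4.15 cm

4.15 cm


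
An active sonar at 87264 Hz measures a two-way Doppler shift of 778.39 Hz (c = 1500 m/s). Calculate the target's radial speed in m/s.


6.69 m/s


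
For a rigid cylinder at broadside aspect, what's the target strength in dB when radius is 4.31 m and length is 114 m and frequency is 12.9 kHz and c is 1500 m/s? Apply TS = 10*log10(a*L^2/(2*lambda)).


53.82 dB


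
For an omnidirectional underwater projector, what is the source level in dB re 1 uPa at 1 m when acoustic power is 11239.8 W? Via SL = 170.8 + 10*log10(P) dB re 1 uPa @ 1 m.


SL = 170.8 + 10*log10(11239.8) = 170.8 + 40.51 = 211.31

211.31 dB


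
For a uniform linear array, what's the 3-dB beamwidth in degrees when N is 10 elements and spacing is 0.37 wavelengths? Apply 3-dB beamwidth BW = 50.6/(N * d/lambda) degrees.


BW = 50.6 / (10 * 0.37) = 50.6 / 3.7 = 13.68

13.68 deg


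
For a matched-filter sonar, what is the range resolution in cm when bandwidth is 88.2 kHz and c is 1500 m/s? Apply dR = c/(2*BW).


dR = c/(2*BW) = 1500 / (2 * 88.2e3) = 0.0085 m = 0.85 cm

0.85 cm


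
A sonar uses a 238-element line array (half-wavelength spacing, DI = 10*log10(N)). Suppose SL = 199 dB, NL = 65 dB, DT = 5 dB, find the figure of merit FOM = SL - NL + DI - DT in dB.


Step 1: DI = 10*log10(238) = 23.77 dB
Step 2: FOM = SL - NL + DI - DT = 199 - 65 + 23.77 - 5 = 152.77

152.77 dB


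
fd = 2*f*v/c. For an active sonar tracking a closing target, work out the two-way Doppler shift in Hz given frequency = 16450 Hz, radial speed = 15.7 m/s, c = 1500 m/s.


fd = 2*f*v/c = 2 * 16450 * 15.7 / 1500 = 344.35

344.35 Hz


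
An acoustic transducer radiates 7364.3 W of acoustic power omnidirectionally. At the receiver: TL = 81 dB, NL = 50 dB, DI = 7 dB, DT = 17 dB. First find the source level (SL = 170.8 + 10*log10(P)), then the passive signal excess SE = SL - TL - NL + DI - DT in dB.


Step 1: SL = 170.8 + 10*log10(7364.3) = 209.47 dB
Step 2: SE = SL - TL - NL + DI - DT = 209.47 - 81 - 50 + 7 - 17 = 68.47

68.47 dB


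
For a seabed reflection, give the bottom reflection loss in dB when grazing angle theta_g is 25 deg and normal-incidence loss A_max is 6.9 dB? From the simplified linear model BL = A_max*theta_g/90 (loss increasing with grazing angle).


BL = A_max * theta_g / 90 = 6.9 * 25 / 90 = 1.92

1.92 dB


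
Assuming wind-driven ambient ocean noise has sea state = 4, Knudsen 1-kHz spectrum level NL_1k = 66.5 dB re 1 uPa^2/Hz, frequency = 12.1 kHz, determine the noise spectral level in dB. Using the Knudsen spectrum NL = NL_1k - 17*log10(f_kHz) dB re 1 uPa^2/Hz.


NL = NL_1k - 17*log10(f_kHz) = 66.5 - 17*log10(12.1) = 66.5 - (18.41) = 48.09

48.09 dB


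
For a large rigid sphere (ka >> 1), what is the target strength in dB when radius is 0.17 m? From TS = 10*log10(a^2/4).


TS = 10*log10(0.17^2 / 4) = 10*log10(0.007225) = -21.41

-21.41 dB


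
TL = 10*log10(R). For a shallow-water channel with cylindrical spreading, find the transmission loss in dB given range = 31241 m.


TL = 10*log10(31241) = 44.95

44.95 dB


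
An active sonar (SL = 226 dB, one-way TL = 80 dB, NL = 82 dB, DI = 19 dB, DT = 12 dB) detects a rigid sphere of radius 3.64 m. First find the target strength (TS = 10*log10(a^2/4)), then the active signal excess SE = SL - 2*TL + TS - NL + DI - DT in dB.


Step 1: TS = 10*log10(3.64^2/4) = 5.2 dB
Step 2: SE = SL - 2*TL + TS - NL + DI - DT = 226 - 2*80 + (5.2) - 82 + 19 - 12 = -3.8

-3.8 dB


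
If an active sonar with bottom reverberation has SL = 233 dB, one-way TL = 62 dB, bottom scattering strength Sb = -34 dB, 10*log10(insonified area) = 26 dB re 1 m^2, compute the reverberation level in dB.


101 dB


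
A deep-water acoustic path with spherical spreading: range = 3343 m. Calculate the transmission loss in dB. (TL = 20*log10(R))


TL = 20*log10(3343) = 70.48

70.48 dB


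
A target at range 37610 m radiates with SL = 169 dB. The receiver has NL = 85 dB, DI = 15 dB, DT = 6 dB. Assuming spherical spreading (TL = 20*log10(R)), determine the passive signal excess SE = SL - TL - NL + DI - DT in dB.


Step 1: TL = 20*log10(37610) = 91.51 dB
Step 2: SE = 169 - 91.51 - 85 + 15 - 6 = 1.49

1.49 dB


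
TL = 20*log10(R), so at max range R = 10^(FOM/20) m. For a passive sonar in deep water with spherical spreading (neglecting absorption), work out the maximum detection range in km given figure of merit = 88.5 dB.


At max range FOM = TL, so 20*log10(R) = 88.5
R = 10^(88.5/20) = 26607.25 m = 26.61 km

26.61 km


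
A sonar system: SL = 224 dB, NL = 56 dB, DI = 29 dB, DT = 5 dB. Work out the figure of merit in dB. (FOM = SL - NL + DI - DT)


FOM = SL - NL + DI - DT = 224 - 56 + 29 - 5 = 192

192 dB


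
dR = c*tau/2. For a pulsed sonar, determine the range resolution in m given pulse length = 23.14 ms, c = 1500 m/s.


dR = c*tau/2 = 1500 * 23.14e-3 / 2 = 17.355

17.355 m


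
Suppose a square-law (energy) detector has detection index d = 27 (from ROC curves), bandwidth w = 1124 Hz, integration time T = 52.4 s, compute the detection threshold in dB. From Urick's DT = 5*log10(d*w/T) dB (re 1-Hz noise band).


DT = 5*log10(d*w/T) = 5*log10(27 * 1124 / 52.4) = 5*log10(579.16) = 13.81

13.81 dB


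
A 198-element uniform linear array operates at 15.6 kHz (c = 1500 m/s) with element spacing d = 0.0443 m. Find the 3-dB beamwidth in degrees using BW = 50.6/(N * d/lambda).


Step 1: lambda = 1500/15600 = 0.09615 m
Step 2: d/lambda = 0.0443/0.09615 = 0.4607
Step 3: BW = 50.6/(N * d/lambda) = 50.6/(198 * 0.4607) = 0.55

0.55 deg


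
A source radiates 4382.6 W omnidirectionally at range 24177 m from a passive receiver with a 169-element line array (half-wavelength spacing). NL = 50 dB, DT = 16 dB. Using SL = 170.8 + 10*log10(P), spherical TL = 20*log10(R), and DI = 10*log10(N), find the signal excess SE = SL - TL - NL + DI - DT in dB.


Step 1: SL = 170.8 + 10*log10(4382.6) = 207.22 dB
Step 2: TL = 20*log10(24177) = 87.67 dB
Step 3: DI = 10*log10(169) = 22.28 dB
Step 4: SE = SL - TL - NL + DI - DT = 207.22 - 87.67 - 50 + 22.28 - 16 = 75.83

75.83 dB


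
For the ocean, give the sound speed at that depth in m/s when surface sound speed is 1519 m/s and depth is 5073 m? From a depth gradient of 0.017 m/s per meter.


c = 1519 + 0.017 * 5073 = 1605.241

1605.241 m/s


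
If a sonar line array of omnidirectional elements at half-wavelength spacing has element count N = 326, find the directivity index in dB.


DI = 10*log10(326) = 25.13

25.13 dB


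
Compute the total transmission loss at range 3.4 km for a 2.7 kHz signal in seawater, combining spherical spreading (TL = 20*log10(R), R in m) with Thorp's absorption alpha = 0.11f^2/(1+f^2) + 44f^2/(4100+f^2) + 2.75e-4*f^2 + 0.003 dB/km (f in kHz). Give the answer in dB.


71.24 dB


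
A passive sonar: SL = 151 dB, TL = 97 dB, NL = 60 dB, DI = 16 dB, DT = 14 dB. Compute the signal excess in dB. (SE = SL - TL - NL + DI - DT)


-4 dB


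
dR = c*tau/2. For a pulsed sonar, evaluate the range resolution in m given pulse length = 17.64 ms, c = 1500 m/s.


dR = c*tau/2 = 1500 * 17.64e-3 / 2 = 13.23

13.23 m
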